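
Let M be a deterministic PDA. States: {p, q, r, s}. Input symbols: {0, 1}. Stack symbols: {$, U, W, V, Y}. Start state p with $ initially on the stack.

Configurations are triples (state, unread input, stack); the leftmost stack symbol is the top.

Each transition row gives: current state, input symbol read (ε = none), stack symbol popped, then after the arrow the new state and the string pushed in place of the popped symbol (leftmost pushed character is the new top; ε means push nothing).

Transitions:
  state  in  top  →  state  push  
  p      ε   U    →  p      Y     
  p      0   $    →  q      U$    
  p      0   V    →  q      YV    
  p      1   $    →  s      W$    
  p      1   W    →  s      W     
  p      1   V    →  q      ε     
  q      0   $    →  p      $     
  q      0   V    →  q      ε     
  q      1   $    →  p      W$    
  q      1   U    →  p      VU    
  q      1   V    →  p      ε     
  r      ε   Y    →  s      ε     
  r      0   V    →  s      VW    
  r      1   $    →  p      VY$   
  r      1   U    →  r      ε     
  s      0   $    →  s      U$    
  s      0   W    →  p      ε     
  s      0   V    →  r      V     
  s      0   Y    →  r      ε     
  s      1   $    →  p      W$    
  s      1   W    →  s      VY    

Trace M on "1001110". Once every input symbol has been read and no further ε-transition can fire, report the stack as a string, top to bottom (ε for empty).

YVU$

(p, 1001110, $)
  read 1, top $: go to s, push W$ → (s, 001110, W$)
  read 0, top W: go to p, push ε → (p, 01110, $)
  read 0, top $: go to q, push U$ → (q, 1110, U$)
  read 1, top U: go to p, push VU → (p, 110, VU$)
  read 1, top V: go to q, push ε → (q, 10, U$)
  read 1, top U: go to p, push VU → (p, 0, VU$)
  read 0, top V: go to q, push YV → (q, ε, YVU$)
All input consumed in state q with stack YVU$.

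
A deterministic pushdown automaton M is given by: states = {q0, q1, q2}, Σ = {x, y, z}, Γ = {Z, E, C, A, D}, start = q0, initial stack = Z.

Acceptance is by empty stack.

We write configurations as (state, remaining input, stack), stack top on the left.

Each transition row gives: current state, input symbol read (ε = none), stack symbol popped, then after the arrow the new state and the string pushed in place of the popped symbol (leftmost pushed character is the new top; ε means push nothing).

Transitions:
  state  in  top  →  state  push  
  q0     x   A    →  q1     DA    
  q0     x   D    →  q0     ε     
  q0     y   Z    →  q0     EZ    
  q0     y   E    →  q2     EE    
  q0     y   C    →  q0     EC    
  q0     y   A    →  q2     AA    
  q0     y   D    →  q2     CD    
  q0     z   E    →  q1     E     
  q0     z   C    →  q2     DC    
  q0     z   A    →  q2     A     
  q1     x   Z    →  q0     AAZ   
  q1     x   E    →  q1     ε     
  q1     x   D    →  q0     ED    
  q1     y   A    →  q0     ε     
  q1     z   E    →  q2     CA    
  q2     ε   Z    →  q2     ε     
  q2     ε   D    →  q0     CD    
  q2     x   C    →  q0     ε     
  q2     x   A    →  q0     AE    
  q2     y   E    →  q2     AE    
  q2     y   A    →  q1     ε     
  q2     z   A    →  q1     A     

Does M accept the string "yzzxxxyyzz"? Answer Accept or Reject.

Reject

(q0, yzzxxxyyzz, Z)
  read y, top Z: go to q0, push EZ → (q0, zzxxxyyzz, EZ)
  read z, top E: go to q1, push E → (q1, zxxxyyzz, EZ)
  read z, top E: go to q2, push CA → (q2, xxxyyzz, CAZ)
  read x, top C: go to q0, push ε → (q0, xxyyzz, AZ)
  read x, top A: go to q1, push DA → (q1, xyyzz, DAZ)
  read x, top D: go to q0, push ED → (q0, yyzz, EDAZ)
  read y, top E: go to q2, push EE → (q2, yzz, EEDAZ)
  read y, top E: go to q2, push AE → (q2, zz, AEEDAZ)
  read z, top A: go to q1, push A → (q1, z, AEEDAZ)
No transition applies at (q1, z, AEEDAZ); input not fully consumed.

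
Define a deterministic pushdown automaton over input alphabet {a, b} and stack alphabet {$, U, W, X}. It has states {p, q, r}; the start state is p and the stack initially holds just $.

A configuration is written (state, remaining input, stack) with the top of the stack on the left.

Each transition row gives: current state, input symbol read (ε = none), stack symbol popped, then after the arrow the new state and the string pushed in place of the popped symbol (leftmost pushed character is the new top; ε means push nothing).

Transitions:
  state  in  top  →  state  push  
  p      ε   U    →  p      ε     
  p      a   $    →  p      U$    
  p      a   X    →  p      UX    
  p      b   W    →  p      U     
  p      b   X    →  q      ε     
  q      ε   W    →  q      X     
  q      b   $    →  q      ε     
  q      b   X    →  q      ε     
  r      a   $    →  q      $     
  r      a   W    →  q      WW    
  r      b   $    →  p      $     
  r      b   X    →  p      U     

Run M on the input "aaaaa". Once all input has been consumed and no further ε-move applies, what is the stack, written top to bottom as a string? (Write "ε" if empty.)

(p, aaaaa, $) ⊢ (p, aaaa, U$) ⊢ (p, aaaa, $) ⊢ (p, aaa, U$) ⊢ (p, aaa, $) ⊢ (p, aa, U$) ⊢ (p, aa, $) ⊢ (p, a, U$) ⊢ (p, a, $) ⊢ (p, ε, U$) ⊢ (p, ε, $)
All input consumed in state p with stack $.

$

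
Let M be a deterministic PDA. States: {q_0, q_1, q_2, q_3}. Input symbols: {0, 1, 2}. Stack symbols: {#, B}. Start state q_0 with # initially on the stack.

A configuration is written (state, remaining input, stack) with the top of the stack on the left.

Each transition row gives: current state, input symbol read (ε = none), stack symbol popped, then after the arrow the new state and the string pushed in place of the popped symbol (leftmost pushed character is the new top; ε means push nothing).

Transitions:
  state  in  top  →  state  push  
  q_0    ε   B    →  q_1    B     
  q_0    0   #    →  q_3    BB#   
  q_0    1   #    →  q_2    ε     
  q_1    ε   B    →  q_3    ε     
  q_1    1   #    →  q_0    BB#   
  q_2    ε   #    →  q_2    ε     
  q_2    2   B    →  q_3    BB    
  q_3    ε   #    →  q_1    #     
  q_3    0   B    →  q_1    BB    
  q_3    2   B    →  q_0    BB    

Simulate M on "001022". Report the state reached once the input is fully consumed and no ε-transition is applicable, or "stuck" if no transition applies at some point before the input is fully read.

stuck

(q_0, 001022, #) ⊢ (q_3, 01022, BB#) ⊢ (q_1, 1022, BBB#) ⊢ (q_3, 1022, BB#)
No transition for (q_3, 1, top B); M blocks with input 1022 remaining.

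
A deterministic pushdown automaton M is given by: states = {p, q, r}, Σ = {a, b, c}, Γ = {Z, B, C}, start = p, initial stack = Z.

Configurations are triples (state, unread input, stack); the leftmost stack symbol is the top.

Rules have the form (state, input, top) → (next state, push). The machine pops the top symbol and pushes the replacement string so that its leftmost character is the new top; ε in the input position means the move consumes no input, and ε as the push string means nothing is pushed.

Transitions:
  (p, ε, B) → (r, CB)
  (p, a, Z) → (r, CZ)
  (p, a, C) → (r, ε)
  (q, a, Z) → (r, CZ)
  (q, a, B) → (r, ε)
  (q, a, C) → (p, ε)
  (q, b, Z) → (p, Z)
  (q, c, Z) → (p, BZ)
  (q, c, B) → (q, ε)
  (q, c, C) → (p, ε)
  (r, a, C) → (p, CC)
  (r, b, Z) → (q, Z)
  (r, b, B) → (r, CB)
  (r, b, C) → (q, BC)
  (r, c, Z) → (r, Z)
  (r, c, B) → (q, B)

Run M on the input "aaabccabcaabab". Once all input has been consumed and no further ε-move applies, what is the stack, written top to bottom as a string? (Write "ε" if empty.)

(p, aaabccabcaabab, Z)
  read a, top Z: go to r, push CZ → (r, aabccabcaabab, CZ)
  read a, top C: go to p, push CC → (p, abccabcaabab, CCZ)
  read a, top C: go to r, push ε → (r, bccabcaabab, CZ)
  read b, top C: go to q, push BC → (q, ccabcaabab, BCZ)
  read c, top B: go to q, push ε → (q, cabcaabab, CZ)
  read c, top C: go to p, push ε → (p, abcaabab, Z)
  read a, top Z: go to r, push CZ → (r, bcaabab, CZ)
  read b, top C: go to q, push BC → (q, caabab, BCZ)
  read c, top B: go to q, push ε → (q, aabab, CZ)
  read a, top C: go to p, push ε → (p, abab, Z)
  read a, top Z: go to r, push CZ → (r, bab, CZ)
  read b, top C: go to q, push BC → (q, ab, BCZ)
  read a, top B: go to r, push ε → (r, b, CZ)
  read b, top C: go to q, push BC → (q, ε, BCZ)
All input consumed in state q with stack BCZ.

BCZ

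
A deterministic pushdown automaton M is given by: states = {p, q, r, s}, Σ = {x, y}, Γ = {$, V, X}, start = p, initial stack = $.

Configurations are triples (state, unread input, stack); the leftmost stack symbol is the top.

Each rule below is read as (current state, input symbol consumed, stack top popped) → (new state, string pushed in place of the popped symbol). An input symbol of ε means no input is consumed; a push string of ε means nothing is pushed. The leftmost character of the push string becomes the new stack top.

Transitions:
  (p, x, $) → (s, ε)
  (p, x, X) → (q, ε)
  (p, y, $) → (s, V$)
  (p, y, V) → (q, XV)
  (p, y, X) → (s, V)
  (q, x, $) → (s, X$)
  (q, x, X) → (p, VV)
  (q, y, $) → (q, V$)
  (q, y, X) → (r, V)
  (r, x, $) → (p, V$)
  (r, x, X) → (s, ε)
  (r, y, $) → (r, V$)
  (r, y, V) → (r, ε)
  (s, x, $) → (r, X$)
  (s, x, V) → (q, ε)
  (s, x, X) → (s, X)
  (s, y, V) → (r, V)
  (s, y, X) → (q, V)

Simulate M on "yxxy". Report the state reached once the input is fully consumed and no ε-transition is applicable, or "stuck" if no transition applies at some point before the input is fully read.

q

(p, yxxy, $)
  read y, top $: go to s, push V$ → (s, xxy, V$)
  read x, top V: go to q, push ε → (q, xy, $)
  read x, top $: go to s, push X$ → (s, y, X$)
  read y, top X: go to q, push V → (q, ε, V$)
All input consumed; M is in state q.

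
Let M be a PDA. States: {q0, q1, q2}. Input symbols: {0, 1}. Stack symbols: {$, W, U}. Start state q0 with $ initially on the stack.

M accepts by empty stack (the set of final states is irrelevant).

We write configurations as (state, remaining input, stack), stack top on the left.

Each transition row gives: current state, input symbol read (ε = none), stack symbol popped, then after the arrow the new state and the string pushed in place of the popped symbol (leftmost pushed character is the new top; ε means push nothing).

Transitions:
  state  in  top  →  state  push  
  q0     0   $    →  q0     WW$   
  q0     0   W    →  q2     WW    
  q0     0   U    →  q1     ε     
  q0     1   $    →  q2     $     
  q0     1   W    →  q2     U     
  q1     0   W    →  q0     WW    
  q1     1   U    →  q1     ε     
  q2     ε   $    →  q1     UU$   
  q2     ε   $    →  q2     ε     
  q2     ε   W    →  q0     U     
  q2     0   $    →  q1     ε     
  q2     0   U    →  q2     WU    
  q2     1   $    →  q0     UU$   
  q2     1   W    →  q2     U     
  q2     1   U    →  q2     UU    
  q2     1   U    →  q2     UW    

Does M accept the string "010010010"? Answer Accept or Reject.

Reject

No computation consumes all input and empties the stack.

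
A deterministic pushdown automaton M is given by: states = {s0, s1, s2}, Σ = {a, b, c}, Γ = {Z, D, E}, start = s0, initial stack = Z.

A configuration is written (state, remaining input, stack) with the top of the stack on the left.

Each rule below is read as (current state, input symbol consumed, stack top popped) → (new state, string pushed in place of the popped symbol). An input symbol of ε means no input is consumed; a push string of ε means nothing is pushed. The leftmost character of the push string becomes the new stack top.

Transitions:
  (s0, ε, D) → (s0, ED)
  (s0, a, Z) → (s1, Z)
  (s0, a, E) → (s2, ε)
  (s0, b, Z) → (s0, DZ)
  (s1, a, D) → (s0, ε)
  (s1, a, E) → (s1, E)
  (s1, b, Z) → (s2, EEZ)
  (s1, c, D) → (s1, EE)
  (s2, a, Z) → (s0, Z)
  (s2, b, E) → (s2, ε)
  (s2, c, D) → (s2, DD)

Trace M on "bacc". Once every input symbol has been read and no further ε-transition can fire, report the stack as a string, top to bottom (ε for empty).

DDDZ

(s0, bacc, Z)
  read b, top Z: go to s0, push DZ → (s0, acc, DZ)
  ε-move, top D: go to s0, push ED → (s0, acc, EDZ)
  read a, top E: go to s2, push ε → (s2, cc, DZ)
  read c, top D: go to s2, push DD → (s2, c, DDZ)
  read c, top D: go to s2, push DD → (s2, ε, DDDZ)
All input consumed in state s2 with stack DDDZ.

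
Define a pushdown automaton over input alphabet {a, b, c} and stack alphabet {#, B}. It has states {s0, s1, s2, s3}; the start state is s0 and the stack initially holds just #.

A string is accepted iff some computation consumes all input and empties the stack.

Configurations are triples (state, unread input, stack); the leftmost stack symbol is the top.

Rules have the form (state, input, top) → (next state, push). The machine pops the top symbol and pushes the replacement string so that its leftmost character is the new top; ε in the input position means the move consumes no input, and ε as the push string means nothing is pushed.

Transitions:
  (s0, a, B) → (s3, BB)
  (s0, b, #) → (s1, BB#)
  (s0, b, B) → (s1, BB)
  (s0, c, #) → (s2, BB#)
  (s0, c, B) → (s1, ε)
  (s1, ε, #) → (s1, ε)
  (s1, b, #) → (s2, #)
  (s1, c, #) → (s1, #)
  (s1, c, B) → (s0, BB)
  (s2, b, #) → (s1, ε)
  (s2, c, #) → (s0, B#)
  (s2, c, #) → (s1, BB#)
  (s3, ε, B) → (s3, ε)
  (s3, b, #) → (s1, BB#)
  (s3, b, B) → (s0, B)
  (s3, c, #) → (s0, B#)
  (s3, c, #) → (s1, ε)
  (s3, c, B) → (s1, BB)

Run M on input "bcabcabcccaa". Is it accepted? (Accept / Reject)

No computation consumes all input and empties the stack.

Reject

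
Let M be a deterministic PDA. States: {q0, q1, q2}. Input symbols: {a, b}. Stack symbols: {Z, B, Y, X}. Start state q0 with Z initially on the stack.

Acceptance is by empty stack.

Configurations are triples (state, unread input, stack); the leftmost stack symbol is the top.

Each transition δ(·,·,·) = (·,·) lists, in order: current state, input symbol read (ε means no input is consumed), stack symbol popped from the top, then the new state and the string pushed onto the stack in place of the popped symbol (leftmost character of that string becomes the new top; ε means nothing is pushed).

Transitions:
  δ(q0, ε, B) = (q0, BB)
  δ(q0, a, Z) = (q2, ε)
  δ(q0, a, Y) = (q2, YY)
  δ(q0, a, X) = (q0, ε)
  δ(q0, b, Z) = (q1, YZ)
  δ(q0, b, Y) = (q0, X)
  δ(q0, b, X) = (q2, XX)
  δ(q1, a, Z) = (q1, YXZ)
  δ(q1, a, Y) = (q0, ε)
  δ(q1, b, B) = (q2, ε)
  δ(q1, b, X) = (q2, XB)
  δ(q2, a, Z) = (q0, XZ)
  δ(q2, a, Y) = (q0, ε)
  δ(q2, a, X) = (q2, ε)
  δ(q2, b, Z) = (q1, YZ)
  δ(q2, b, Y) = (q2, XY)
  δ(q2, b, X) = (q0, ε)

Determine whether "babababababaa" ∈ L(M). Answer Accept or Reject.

Accept

(q0, babababababaa, Z)
  read b, top Z: go to q1, push YZ → (q1, abababababaa, YZ)
  read a, top Y: go to q0, push ε → (q0, bababababaa, Z)
  read b, top Z: go to q1, push YZ → (q1, ababababaa, YZ)
  read a, top Y: go to q0, push ε → (q0, babababaa, Z)
  read b, top Z: go to q1, push YZ → (q1, abababaa, YZ)
  read a, top Y: go to q0, push ε → (q0, bababaa, Z)
  read b, top Z: go to q1, push YZ → (q1, ababaa, YZ)
  read a, top Y: go to q0, push ε → (q0, babaa, Z)
  read b, top Z: go to q1, push YZ → (q1, abaa, YZ)
  read a, top Y: go to q0, push ε → (q0, baa, Z)
  read b, top Z: go to q1, push YZ → (q1, aa, YZ)
  read a, top Y: go to q0, push ε → (q0, a, Z)
  read a, top Z: go to q2, push ε → (q2, ε, ε)
All input consumed and the stack is empty.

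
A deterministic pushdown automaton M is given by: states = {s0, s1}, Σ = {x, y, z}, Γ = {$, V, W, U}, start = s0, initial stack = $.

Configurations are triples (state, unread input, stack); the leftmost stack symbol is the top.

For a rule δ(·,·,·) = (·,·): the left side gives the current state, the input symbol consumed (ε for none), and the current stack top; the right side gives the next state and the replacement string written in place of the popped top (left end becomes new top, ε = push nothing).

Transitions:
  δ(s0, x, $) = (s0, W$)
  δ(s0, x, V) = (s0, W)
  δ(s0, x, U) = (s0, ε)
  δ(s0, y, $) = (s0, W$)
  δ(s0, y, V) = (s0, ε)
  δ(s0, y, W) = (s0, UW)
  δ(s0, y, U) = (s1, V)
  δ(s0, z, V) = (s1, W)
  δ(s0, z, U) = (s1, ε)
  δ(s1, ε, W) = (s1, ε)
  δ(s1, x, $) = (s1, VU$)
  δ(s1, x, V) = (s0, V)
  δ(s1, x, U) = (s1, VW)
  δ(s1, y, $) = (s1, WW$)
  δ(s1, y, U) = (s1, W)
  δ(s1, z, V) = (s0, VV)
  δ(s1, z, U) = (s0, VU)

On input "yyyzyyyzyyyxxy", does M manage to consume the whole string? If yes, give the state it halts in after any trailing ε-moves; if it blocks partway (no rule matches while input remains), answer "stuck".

s0

(s0, yyyzyyyzyyyxxy, $)
  read y, top $: go to s0, push W$ → (s0, yyzyyyzyyyxxy, W$)
  read y, top W: go to s0, push UW → (s0, yzyyyzyyyxxy, UW$)
  read y, top U: go to s1, push V → (s1, zyyyzyyyxxy, VW$)
  read z, top V: go to s0, push VV → (s0, yyyzyyyxxy, VVW$)
  read y, top V: go to s0, push ε → (s0, yyzyyyxxy, VW$)
  read y, top V: go to s0, push ε → (s0, yzyyyxxy, W$)
  read y, top W: go to s0, push UW → (s0, zyyyxxy, UW$)
  read z, top U: go to s1, push ε → (s1, yyyxxy, W$)
  ε-move, top W: go to s1, push ε → (s1, yyyxxy, $)
  read y, top $: go to s1, push WW$ → (s1, yyxxy, WW$)
  ε-move, top W: go to s1, push ε → (s1, yyxxy, W$)
  ε-move, top W: go to s1, push ε → (s1, yyxxy, $)
  read y, top $: go to s1, push WW$ → (s1, yxxy, WW$)
  ε-move, top W: go to s1, push ε → (s1, yxxy, W$)
  ε-move, top W: go to s1, push ε → (s1, yxxy, $)
  read y, top $: go to s1, push WW$ → (s1, xxy, WW$)
  ε-move, top W: go to s1, push ε → (s1, xxy, W$)
  ε-move, top W: go to s1, push ε → (s1, xxy, $)
  read x, top $: go to s1, push VU$ → (s1, xy, VU$)
  read x, top V: go to s0, push V → (s0, y, VU$)
  read y, top V: go to s0, push ε → (s0, ε, U$)
All input consumed; M is in state s0.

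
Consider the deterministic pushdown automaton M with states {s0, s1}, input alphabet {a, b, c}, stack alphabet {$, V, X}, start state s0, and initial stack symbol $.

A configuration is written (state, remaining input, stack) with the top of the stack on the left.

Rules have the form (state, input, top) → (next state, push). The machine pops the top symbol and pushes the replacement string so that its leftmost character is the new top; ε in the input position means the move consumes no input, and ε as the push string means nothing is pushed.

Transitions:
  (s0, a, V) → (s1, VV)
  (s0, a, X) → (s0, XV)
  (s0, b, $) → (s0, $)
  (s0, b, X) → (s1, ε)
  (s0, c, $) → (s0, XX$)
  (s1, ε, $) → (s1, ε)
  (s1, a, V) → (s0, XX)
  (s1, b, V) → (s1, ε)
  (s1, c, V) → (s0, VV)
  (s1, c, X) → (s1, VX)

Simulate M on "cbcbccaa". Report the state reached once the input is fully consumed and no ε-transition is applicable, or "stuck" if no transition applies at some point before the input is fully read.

(s0, cbcbccaa, $)
  read c, top $: go to s0, push XX$ → (s0, bcbccaa, XX$)
  read b, top X: go to s1, push ε → (s1, cbccaa, X$)
  read c, top X: go to s1, push VX → (s1, bccaa, VX$)
  read b, top V: go to s1, push ε → (s1, ccaa, X$)
  read c, top X: go to s1, push VX → (s1, caa, VX$)
  read c, top V: go to s0, push VV → (s0, aa, VVX$)
  read a, top V: go to s1, push VV → (s1, a, VVVX$)
  read a, top V: go to s0, push XX → (s0, ε, XXVVX$)
All input consumed; M is in state s0.

s0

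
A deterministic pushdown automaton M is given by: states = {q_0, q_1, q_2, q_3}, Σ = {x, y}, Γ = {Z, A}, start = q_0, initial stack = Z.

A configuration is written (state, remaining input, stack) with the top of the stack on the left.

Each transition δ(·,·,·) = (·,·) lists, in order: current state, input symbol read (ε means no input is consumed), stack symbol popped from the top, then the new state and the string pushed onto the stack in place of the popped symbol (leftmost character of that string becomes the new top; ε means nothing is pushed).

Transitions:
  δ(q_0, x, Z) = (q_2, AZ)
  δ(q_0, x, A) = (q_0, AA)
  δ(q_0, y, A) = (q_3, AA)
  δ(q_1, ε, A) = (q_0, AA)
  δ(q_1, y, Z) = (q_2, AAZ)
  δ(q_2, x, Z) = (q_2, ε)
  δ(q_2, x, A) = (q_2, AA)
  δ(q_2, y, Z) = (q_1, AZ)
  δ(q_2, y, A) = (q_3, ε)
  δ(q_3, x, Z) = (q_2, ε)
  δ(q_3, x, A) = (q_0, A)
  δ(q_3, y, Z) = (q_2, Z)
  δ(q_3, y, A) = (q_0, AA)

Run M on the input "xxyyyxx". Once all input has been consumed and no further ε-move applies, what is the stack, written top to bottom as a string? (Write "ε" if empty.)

(q_0, xxyyyxx, Z)
  read x, top Z: go to q_2, push AZ → (q_2, xyyyxx, AZ)
  read x, top A: go to q_2, push AA → (q_2, yyyxx, AAZ)
  read y, top A: go to q_3, push ε → (q_3, yyxx, AZ)
  read y, top A: go to q_0, push AA → (q_0, yxx, AAZ)
  read y, top A: go to q_3, push AA → (q_3, xx, AAAZ)
  read x, top A: go to q_0, push A → (q_0, x, AAAZ)
  read x, top A: go to q_0, push AA → (q_0, ε, AAAAZ)
All input consumed in state q_0 with stack AAAAZ.

AAAAZ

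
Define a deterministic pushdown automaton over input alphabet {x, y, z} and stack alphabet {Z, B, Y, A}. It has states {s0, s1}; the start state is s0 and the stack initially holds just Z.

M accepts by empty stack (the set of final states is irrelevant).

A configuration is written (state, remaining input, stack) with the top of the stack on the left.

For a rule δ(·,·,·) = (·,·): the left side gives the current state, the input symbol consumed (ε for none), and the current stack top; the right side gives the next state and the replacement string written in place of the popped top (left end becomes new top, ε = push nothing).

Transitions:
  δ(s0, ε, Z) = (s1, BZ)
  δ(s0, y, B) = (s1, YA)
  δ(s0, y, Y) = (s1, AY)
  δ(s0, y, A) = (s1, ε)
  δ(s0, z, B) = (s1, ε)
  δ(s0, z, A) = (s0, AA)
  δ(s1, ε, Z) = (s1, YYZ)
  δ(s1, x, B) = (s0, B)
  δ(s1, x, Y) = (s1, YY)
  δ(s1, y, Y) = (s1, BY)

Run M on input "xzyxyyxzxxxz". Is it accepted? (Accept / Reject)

(s0, xzyxyyxzxxxz, Z)
  ε-move, top Z: go to s1, push BZ → (s1, xzyxyyxzxxxz, BZ)
  read x, top B: go to s0, push B → (s0, zyxyyxzxxxz, BZ)
  read z, top B: go to s1, push ε → (s1, yxyyxzxxxz, Z)
  ε-move, top Z: go to s1, push YYZ → (s1, yxyyxzxxxz, YYZ)
  read y, top Y: go to s1, push BY → (s1, xyyxzxxxz, BYYZ)
  read x, top B: go to s0, push B → (s0, yyxzxxxz, BYYZ)
  read y, top B: go to s1, push YA → (s1, yxzxxxz, YAYYZ)
  read y, top Y: go to s1, push BY → (s1, xzxxxz, BYAYYZ)
  read x, top B: go to s0, push B → (s0, zxxxz, BYAYYZ)
  read z, top B: go to s1, push ε → (s1, xxxz, YAYYZ)
  read x, top Y: go to s1, push YY → (s1, xxz, YYAYYZ)
  read x, top Y: go to s1, push YY → (s1, xz, YYYAYYZ)
  read x, top Y: go to s1, push YY → (s1, z, YYYYAYYZ)
No transition applies at (s1, z, YYYYAYYZ); input not fully consumed.

Reject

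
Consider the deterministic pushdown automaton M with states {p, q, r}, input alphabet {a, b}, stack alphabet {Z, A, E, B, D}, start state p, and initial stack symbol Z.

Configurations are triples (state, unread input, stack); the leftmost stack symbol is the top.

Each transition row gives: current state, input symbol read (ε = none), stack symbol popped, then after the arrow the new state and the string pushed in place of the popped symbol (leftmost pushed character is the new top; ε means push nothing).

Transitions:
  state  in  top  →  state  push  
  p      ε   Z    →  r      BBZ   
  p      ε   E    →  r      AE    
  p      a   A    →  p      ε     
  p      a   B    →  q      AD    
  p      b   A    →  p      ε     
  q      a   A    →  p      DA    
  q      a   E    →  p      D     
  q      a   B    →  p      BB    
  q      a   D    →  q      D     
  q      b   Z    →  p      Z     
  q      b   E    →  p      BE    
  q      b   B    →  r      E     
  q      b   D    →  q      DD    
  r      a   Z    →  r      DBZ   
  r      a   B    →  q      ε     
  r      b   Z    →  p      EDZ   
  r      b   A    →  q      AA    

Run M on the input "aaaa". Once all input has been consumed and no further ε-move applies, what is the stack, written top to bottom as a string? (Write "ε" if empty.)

(p, aaaa, Z) ⊢ (r, aaaa, BBZ) ⊢ (q, aaa, BZ) ⊢ (p, aa, BBZ) ⊢ (q, a, ADBZ) ⊢ (p, ε, DADBZ)
All input consumed in state p with stack DADBZ.

DADBZ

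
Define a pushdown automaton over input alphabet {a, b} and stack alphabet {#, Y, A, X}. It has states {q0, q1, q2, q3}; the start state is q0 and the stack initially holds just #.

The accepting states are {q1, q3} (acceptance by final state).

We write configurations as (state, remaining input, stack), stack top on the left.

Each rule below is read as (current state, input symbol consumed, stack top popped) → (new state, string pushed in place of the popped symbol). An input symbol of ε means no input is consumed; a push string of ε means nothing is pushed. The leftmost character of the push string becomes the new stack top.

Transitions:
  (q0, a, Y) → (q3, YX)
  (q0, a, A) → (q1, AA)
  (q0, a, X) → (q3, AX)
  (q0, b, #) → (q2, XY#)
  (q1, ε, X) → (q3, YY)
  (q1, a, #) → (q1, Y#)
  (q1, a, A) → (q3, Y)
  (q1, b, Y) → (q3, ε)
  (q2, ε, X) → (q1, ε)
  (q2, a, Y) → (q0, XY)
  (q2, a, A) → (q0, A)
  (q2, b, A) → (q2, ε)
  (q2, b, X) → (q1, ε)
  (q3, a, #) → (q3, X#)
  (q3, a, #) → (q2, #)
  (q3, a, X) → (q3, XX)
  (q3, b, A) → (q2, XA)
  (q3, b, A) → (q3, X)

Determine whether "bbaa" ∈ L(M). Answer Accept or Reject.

Accept

One accepting computation: (q0, bbaa, #) ⊢ (q2, baa, XY#) ⊢ (q1, baa, Y#) ⊢ (q3, aa, #) ⊢ (q3, a, X#) ⊢ (q3, ε, XX#)
All input consumed and state q3 ∈ F.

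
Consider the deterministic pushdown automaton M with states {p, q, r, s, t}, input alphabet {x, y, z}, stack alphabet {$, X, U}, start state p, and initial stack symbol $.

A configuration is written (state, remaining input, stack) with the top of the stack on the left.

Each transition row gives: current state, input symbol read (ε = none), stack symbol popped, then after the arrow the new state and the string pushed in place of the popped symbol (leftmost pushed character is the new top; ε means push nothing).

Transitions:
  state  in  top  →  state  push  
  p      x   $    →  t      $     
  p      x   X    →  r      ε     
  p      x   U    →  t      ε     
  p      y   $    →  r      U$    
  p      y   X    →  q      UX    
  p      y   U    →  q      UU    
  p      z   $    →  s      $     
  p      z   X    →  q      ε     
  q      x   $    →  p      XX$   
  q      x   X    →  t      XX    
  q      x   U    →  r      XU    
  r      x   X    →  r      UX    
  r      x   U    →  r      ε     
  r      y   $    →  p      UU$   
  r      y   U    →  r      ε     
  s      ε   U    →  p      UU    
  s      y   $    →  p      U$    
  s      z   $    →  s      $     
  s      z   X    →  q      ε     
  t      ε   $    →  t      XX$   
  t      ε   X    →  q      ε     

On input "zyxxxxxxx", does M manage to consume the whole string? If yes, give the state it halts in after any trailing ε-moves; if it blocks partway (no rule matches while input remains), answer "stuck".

(p, zyxxxxxxx, $)
  read z, top $: go to s, push $ → (s, yxxxxxxx, $)
  read y, top $: go to p, push U$ → (p, xxxxxxx, U$)
  read x, top U: go to t, push ε → (t, xxxxxx, $)
  ε-move, top $: go to t, push XX$ → (t, xxxxxx, XX$)
  ε-move, top X: go to q, push ε → (q, xxxxxx, X$)
  read x, top X: go to t, push XX → (t, xxxxx, XX$)
  ε-move, top X: go to q, push ε → (q, xxxxx, X$)
  read x, top X: go to t, push XX → (t, xxxx, XX$)
  ε-move, top X: go to q, push ε → (q, xxxx, X$)
  read x, top X: go to t, push XX → (t, xxx, XX$)
  ε-move, top X: go to q, push ε → (q, xxx, X$)
  read x, top X: go to t, push XX → (t, xx, XX$)
  ε-move, top X: go to q, push ε → (q, xx, X$)
  read x, top X: go to t, push XX → (t, x, XX$)
  ε-move, top X: go to q, push ε → (q, x, X$)
  read x, top X: go to t, push XX → (t, ε, XX$)
  ε-move, top X: go to q, push ε → (q, ε, X$)
All input consumed; M is in state q.

q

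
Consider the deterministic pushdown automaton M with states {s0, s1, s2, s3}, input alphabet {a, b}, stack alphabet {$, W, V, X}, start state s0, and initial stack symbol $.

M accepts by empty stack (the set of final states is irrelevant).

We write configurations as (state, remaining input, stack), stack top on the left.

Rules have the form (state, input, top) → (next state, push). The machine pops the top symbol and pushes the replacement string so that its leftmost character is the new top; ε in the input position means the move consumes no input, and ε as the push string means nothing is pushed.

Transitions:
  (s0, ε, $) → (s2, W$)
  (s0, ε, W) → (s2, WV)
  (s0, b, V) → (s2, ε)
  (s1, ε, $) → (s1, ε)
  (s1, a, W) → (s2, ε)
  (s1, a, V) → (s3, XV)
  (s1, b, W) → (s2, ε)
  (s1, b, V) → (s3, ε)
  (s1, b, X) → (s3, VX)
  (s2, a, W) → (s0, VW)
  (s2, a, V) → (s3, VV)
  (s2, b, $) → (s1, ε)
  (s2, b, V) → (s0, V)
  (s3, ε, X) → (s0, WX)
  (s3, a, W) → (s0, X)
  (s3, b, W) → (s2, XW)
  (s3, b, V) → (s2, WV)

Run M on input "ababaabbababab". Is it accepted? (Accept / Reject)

Reject

(s0, ababaabbababab, $)
  ε-move, top $: go to s2, push W$ → (s2, ababaabbababab, W$)
  read a, top W: go to s0, push VW → (s0, babaabbababab, VW$)
  read b, top V: go to s2, push ε → (s2, abaabbababab, W$)
  read a, top W: go to s0, push VW → (s0, baabbababab, VW$)
  read b, top V: go to s2, push ε → (s2, aabbababab, W$)
  read a, top W: go to s0, push VW → (s0, abbababab, VW$)
No transition applies at (s0, abbababab, VW$); input not fully consumed.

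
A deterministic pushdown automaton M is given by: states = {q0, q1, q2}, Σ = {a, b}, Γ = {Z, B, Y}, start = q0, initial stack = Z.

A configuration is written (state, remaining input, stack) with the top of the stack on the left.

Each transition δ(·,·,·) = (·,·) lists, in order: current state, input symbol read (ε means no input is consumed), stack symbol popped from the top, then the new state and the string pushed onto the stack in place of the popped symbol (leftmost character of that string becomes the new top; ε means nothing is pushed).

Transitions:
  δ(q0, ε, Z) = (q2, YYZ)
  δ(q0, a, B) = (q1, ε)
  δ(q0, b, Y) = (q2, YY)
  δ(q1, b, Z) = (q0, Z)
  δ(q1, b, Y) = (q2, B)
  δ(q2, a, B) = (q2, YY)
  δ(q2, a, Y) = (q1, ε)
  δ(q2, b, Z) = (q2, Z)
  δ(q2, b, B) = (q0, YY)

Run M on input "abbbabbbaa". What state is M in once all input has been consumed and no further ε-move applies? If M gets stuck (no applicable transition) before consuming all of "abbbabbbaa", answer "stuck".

stuck

(q0, abbbabbbaa, Z)
  ε-move, top Z: go to q2, push YYZ → (q2, abbbabbbaa, YYZ)
  read a, top Y: go to q1, push ε → (q1, bbbabbbaa, YZ)
  read b, top Y: go to q2, push B → (q2, bbabbbaa, BZ)
  read b, top B: go to q0, push YY → (q0, babbbaa, YYZ)
  read b, top Y: go to q2, push YY → (q2, abbbaa, YYYZ)
  read a, top Y: go to q1, push ε → (q1, bbbaa, YYZ)
  read b, top Y: go to q2, push B → (q2, bbaa, BYZ)
  read b, top B: go to q0, push YY → (q0, baa, YYYZ)
  read b, top Y: go to q2, push YY → (q2, aa, YYYYZ)
  read a, top Y: go to q1, push ε → (q1, a, YYYZ)
No transition for (q1, a, top Y); M blocks with input a remaining.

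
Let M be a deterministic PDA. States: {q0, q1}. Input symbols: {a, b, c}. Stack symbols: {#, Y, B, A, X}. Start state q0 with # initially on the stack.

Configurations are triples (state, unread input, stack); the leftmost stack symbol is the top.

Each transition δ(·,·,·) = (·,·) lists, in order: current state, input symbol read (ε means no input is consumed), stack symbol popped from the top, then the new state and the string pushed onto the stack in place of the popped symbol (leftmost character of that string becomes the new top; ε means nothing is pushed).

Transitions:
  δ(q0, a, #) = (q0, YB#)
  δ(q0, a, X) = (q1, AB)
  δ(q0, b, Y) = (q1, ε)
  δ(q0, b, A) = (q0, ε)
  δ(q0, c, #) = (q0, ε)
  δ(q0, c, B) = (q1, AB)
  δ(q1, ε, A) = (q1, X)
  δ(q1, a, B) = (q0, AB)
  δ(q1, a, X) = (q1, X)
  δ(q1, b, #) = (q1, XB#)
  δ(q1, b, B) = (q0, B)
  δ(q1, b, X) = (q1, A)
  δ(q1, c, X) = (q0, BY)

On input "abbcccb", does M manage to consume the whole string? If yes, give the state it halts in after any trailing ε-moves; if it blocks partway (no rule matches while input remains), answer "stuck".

q1

(q0, abbcccb, #)
  read a, top #: go to q0, push YB# → (q0, bbcccb, YB#)
  read b, top Y: go to q1, push ε → (q1, bcccb, B#)
  read b, top B: go to q0, push B → (q0, cccb, B#)
  read c, top B: go to q1, push AB → (q1, ccb, AB#)
  ε-move, top A: go to q1, push X → (q1, ccb, XB#)
  read c, top X: go to q0, push BY → (q0, cb, BYB#)
  read c, top B: go to q1, push AB → (q1, b, ABYB#)
  ε-move, top A: go to q1, push X → (q1, b, XBYB#)
  read b, top X: go to q1, push A → (q1, ε, ABYB#)
  ε-move, top A: go to q1, push X → (q1, ε, XBYB#)
All input consumed; M is in state q1.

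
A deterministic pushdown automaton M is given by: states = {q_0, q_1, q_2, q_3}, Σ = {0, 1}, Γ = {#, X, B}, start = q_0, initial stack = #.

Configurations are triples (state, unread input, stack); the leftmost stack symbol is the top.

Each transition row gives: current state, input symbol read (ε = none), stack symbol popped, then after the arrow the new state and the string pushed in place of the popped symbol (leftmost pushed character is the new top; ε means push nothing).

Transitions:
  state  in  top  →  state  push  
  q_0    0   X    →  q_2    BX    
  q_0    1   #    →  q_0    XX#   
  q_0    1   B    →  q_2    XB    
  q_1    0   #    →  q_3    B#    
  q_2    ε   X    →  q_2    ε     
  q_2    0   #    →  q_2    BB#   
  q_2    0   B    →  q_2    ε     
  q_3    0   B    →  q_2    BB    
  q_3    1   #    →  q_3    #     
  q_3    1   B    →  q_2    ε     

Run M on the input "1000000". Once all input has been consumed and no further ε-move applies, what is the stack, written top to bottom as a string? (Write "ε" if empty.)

(q_0, 1000000, #)
  read 1, top #: go to q_0, push XX# → (q_0, 000000, XX#)
  read 0, top X: go to q_2, push BX → (q_2, 00000, BXX#)
  read 0, top B: go to q_2, push ε → (q_2, 0000, XX#)
  ε-move, top X: go to q_2, push ε → (q_2, 0000, X#)
  ε-move, top X: go to q_2, push ε → (q_2, 0000, #)
  read 0, top #: go to q_2, push BB# → (q_2, 000, BB#)
  read 0, top B: go to q_2, push ε → (q_2, 00, B#)
  read 0, top B: go to q_2, push ε → (q_2, 0, #)
  read 0, top #: go to q_2, push BB# → (q_2, ε, BB#)
All input consumed in state q_2 with stack BB#.

BB#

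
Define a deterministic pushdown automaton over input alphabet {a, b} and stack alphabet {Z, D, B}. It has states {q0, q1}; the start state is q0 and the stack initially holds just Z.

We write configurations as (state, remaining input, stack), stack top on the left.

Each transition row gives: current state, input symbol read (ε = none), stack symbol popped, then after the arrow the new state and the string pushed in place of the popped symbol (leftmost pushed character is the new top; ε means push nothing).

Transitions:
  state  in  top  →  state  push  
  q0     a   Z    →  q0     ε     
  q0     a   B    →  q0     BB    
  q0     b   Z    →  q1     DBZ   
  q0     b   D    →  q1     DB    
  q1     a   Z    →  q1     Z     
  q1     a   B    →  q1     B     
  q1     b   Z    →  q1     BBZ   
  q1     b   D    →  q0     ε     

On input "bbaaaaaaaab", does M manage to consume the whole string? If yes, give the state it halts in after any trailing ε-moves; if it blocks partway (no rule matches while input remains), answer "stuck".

stuck

(q0, bbaaaaaaaab, Z)
  read b, top Z: go to q1, push DBZ → (q1, baaaaaaaab, DBZ)
  read b, top D: go to q0, push ε → (q0, aaaaaaaab, BZ)
  read a, top B: go to q0, push BB → (q0, aaaaaaab, BBZ)
  read a, top B: go to q0, push BB → (q0, aaaaaab, BBBZ)
  read a, top B: go to q0, push BB → (q0, aaaaab, BBBBZ)
  read a, top B: go to q0, push BB → (q0, aaaab, BBBBBZ)
  read a, top B: go to q0, push BB → (q0, aaab, BBBBBBZ)
  read a, top B: go to q0, push BB → (q0, aab, BBBBBBBZ)
  read a, top B: go to q0, push BB → (q0, ab, BBBBBBBBZ)
  read a, top B: go to q0, push BB → (q0, b, BBBBBBBBBZ)
No transition for (q0, b, top B); M blocks with input b remaining.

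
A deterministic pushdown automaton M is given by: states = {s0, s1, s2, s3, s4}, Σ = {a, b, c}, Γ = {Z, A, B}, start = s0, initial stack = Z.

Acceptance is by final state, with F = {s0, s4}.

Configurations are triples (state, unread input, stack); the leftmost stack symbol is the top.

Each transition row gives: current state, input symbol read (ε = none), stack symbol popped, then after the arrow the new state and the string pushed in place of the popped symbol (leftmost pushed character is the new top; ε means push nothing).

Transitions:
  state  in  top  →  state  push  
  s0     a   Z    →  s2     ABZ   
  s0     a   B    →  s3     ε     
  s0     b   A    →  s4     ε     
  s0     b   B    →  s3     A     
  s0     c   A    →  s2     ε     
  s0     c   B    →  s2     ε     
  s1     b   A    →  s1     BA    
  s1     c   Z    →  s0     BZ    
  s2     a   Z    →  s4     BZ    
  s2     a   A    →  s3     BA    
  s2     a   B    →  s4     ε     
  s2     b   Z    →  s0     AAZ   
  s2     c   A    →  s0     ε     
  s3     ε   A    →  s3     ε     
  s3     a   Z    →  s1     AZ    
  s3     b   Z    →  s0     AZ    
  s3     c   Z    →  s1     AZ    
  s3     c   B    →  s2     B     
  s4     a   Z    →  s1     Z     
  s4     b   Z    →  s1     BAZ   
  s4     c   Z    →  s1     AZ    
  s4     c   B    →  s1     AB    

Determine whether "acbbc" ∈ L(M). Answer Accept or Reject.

Reject

(s0, acbbc, Z) ⊢ (s2, cbbc, ABZ) ⊢ (s0, bbc, BZ) ⊢ (s3, bc, AZ) ⊢ (s3, bc, Z) ⊢ (s0, c, AZ) ⊢ (s2, ε, Z)
All input consumed; state s2 ∉ F and no further ε-move applies.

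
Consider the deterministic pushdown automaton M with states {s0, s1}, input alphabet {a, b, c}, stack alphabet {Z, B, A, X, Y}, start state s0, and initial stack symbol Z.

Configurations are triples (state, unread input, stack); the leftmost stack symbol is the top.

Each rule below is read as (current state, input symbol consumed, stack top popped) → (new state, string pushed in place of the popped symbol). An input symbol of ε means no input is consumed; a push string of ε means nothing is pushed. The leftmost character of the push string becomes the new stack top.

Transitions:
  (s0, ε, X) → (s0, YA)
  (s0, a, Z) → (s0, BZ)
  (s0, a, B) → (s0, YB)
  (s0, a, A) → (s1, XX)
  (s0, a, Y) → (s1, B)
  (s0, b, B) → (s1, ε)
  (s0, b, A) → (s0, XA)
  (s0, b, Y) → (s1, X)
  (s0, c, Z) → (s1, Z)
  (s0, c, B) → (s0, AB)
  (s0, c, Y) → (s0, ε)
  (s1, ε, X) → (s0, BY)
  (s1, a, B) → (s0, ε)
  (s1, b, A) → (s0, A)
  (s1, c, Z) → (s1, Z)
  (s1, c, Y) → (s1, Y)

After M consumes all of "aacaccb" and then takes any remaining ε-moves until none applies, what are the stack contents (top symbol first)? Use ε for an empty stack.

(s0, aacaccb, Z) ⊢ (s0, acaccb, BZ) ⊢ (s0, caccb, YBZ) ⊢ (s0, accb, BZ) ⊢ (s0, ccb, YBZ) ⊢ (s0, cb, BZ) ⊢ (s0, b, ABZ) ⊢ (s0, ε, XABZ) ⊢ (s0, ε, YAABZ)
All input consumed in state s0 with stack YAABZ.

YAABZ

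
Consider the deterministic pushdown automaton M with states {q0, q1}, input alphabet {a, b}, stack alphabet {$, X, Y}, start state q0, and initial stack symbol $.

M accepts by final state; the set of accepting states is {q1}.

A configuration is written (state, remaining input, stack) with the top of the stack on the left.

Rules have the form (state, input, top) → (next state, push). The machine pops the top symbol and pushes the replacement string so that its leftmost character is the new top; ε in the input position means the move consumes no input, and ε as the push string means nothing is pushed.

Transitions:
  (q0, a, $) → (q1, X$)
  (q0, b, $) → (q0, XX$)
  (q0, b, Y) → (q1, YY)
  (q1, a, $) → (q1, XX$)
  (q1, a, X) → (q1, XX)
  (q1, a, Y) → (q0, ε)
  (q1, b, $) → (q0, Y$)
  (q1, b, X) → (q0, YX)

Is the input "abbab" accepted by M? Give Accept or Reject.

(q0, abbab, $)
  read a, top $: go to q1, push X$ → (q1, bbab, X$)
  read b, top X: go to q0, push YX → (q0, bab, YX$)
  read b, top Y: go to q1, push YY → (q1, ab, YYX$)
  read a, top Y: go to q0, push ε → (q0, b, YX$)
  read b, top Y: go to q1, push YY → (q1, ε, YYX$)
All input consumed; state q1 ∈ F.

Accept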